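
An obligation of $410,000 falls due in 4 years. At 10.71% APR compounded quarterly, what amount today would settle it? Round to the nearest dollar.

$268,645

Periodic rate i = 0.1071/4 = 0.026775; n = 4 × 4 = 16 periods.
PV = FV·(1+i)^(−n) = 410,000 × 0.655232 = 268,645.3220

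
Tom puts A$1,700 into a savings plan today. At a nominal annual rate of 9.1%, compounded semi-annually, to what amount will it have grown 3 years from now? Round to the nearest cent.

A$2,220.21

Periodic rate i = 0.091/2 = 0.0455; n = 3 × 2 = 6 periods.
1,700 × (1+0.0455)^6 = 1,700 × 1.306003 = 2,220.2053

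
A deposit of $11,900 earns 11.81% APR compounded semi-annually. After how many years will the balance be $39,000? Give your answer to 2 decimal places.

Periodic rate i = 0.1181/2 = 0.05905.
(1+i)^n = 39000/11900 = 3.27731, so n = ln 3.27731 / ln 1.05905 = 20.6898 half-years
= 20.6898/2 years

10.34 years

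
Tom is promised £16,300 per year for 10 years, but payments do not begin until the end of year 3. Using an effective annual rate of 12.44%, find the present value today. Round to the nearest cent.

£71,553.44

Value one period before first payment (t=2): 16300 × [1 − (1+0.1244)^(−10)] / 0.1244 = 16300 × 5.549893 = 90,463.2501
PV₀ = 90,463.2501 / (1+0.1244)^2 = 90,463.2501 / 1.264275 = 71,553.4392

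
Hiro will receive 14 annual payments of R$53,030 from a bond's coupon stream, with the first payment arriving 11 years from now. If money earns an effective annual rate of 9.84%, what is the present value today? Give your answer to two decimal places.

Value one period before first payment (t=10): 53030 × [1 − (1+0.0984)^(−14)] / 0.0984 = 53030 × 7.431376 = 394,085.8747
Discount back 10 years: 394,085.8747 × (1+0.0984)^(−10) = 394,085.8747 × 0.391196 = 154,164.9429

R$154,164.94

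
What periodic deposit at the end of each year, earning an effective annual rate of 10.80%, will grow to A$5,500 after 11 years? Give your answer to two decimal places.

PMT = 5500 / ( [(1+0.108)^11 − 1] / 0.108 ) = 5500 / 19.350461 = 284.2310

A$284.23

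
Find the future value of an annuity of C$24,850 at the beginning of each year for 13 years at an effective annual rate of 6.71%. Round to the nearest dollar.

Accumulation factor s(13|0.0671) × (1+i) = 21.092392; FV = 24850 × 21.092392 = 524,145.9476
(Beginning-of-period payments → annuity-due factor ×(1+i).)

C$524,146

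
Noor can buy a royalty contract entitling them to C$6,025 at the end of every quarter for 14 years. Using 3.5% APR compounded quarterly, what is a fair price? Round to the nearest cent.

C$265,834.37

With 4 periods per year: i = 0.00875, n = 56.
PV = 6025 × [1 − (1+0.00875)^(−56)] / 0.00875 = 6025 × 44.121886 = 265,834.3660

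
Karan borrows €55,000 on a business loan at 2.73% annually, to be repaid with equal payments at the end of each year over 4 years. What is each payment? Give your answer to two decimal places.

Annuity-PV factor = 3.741224; PMT = 55000 / 3.741224 = 14,701.0728

€14,701.07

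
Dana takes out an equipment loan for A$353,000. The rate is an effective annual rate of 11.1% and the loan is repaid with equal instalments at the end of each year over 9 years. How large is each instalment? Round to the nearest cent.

A$64,000.39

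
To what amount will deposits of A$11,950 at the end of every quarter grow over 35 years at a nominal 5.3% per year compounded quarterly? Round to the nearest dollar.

A$4,792,904

With 4 periods per year: i = 0.01325, n = 140.
FV = 11950 × [(1+0.01325)^140 − 1] / 0.01325 = 11950 × 401.079822 = 4,792,903.8787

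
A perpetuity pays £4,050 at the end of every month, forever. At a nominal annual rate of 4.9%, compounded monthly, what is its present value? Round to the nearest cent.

Periodic rate i = 0.049/12 = 0.00408333.
PV = C/r = 4050/0.00408333 = 991,836.7347

£991,836.73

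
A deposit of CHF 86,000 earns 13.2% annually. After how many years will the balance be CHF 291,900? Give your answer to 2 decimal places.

9.86 years

n = ln(291900/86000) / ln(1+0.132) = ln(3.39419) / 0.123986 = 9.8565 years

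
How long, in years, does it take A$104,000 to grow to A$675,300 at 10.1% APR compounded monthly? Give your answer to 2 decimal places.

18.60 years

Periodic rate i = 0.101/12 = 0.00841667.
n = ln(675300/104000) / ln(1+0.00841667) = ln(6.49327) / 0.008381 = 223.2033 months
= 223.2033/12 years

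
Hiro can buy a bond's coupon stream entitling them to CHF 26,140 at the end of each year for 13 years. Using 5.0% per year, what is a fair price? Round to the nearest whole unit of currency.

CHF 245,548

Annuity factor a(13|0.05) = 9.393573; PV = 26140 × 9.393573 = 245,547.9979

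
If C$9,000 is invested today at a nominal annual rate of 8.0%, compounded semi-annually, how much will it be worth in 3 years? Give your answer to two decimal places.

i = 0.08/2 = 0.04 per half-year; n = 3·2 = 6.
FV = PV·(1+i)^n = 9,000 × 1.265319 = 11,387.8712

C$11,387.87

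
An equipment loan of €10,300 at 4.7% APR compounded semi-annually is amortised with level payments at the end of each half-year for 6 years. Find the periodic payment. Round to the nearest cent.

€995.02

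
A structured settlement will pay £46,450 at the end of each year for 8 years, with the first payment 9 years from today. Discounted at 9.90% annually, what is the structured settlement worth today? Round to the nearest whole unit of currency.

PV at t=8 (ordinary 8-year annuity): 46450 × a(8|0.099) = 46450 × 5.354403 = 248,712.0288
PV₀ = 248,712.0288 / (1+0.099)^8 = 248,712.0288 / 2.128049 = 116,873.2849

£116,873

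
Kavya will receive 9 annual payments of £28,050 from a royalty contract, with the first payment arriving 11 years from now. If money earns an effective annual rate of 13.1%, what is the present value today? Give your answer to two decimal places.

£41,874.66

Value one period before first payment (t=10): 28050 × [1 − (1+0.131)^(−9)] / 0.131 = 28050 × 5.112632 = 143,409.3225
PV₀ = 143,409.3225 / (1+0.131)^10 = 143,409.3225 / 3.424728 = 41,874.6640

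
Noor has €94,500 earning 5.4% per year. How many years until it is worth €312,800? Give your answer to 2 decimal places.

22.76 years

n = ln(312800/94500) / ln(1+0.054) = ln(3.31005) / 0.052592 = 22.7592 years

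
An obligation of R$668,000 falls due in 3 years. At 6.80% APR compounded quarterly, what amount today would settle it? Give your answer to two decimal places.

Periodic rate i = 0.068/4 = 0.017; n = 3 × 4 = 12 periods.
PV = 668,000 / (1 + 0.017)^12 = 668,000 / 1.224197 = 545,663.6546

R$545,663.65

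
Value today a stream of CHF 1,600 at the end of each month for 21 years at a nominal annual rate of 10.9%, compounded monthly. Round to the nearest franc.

CHF 158,106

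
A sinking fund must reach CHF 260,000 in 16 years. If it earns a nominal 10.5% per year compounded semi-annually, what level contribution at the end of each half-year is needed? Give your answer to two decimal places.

CHF 3,295.74

i = 0.105/2 = 0.0525 per half-year; n = 16·2 = 32.
FV-annuity factor = 78.889662; PMT = 260000 / 78.889662 = 3,295.7424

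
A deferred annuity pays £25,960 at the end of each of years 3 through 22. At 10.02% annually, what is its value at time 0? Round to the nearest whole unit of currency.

Value one period before first payment (t=2): 25960 × [1 − (1+0.1002)^(−20)] / 0.1002 = 25960 × 8.501955 = 220,710.7447
PV₀ = 220,710.7447 / (1+0.1002)^2 = 220,710.7447 / 1.210440 = 182,339.2629

£182,339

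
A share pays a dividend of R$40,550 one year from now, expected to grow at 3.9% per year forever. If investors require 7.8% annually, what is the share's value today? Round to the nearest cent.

PV = D₁/(r − g) = 40550/(0.078 − 0.039) = 1,039,743.5897

R$1,039,743.59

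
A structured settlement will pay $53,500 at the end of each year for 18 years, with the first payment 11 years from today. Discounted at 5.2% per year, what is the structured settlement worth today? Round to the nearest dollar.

Value one period before first payment (t=10): 53500 × [1 − (1+0.052)^(−18)] / 0.052 = 53500 × 11.509062 = 615,734.8090
Discount back 10 years: 615,734.8090 × (1+0.052)^(−10) = 615,734.8090 × 0.602341 = 370,882.4711

$370,882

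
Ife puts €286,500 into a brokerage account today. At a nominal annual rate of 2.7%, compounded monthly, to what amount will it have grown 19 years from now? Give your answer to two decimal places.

i = 0.027/12 = 0.00225 per month; n = 19·12 = 228.
FV = PV·(1+i)^n = 286,500 × 1.669332 = 478,263.7102

€478,263.71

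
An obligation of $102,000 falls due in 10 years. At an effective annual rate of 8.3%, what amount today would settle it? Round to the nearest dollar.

$45,953

Discount factor = (1+0.083)^(−10) = 0.450521; PV = 102,000 × 0.450521 = 45,953.1837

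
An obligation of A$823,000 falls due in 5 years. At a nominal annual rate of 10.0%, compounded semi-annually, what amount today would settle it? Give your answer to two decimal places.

A$505,250.61

Periodic rate i = 0.1/2 = 0.05; n = 5 × 2 = 10 periods.
Discount factor = (1+0.05)^(−10) = 0.613913; PV = 823,000 × 0.613913 = 505,250.6077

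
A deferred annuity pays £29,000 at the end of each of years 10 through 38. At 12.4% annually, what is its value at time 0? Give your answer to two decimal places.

£78,919.87

Value one period before first payment (t=9): 29000 × [1 − (1+0.124)^(−29)] / 0.124 = 29000 × 7.792650 = 225,986.8466
PV₀ = 225,986.8466 / (1+0.124)^9 = 225,986.8466 / 2.863497 = 78,919.8700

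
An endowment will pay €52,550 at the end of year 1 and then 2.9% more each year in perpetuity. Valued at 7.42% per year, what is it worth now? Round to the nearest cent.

€1,162,610.62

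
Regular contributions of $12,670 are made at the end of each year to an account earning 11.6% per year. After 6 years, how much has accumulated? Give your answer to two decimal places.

$101,786.23

Accumulation factor s(6|0.116) = 8.033641; FV = 12670 × 8.033641 = 101,786.2293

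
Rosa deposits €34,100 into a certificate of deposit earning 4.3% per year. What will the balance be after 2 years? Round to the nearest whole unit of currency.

34,100 × (1+0.043)^2 = 34,100 × 1.087849 = 37,095.6509

€37,096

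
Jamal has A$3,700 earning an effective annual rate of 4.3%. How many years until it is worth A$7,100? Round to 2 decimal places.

n = ln(7100/3700) / ln(1+0.043) = ln(1.91892) / 0.042101 = 15.4808 years

15.48 years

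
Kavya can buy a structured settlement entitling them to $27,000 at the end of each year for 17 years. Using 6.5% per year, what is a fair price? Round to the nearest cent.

PV = 27000 × [1 − (1+0.065)^(−17)] / 0.065 = 27000 × 10.110577 = 272,985.5708

$272,985.57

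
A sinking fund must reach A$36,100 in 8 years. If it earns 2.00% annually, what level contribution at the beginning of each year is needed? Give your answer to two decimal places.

FV-annuity factor × (1+i) = 8.754628; PMT = 36100 / 8.754628 = 4,123.5331

A$4,123.53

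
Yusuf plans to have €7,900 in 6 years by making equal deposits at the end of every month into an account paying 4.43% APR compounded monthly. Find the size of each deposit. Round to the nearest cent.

€95.99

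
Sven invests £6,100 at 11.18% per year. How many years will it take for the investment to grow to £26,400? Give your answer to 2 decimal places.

13.82 years

(1+i)^n = 26400/6100 = 4.32787, so n = ln 4.32787 / ln 1.1118 = 13.8240 years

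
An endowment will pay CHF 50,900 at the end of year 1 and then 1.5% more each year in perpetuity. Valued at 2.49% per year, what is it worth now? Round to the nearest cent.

PV = D₁/(r − g) = 50900/(0.0249 − 0.015) = 5,141,414.1414

CHF 5,141,414.14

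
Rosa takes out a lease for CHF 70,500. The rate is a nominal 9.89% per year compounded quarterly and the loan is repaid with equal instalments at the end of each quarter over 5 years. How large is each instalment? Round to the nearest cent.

With 4 periods per year: i = 0.024725, n = 20.
PMT = 70500 / ( [1 − (1+0.024725)^(−20)] / 0.024725 ) = 70500 / 15.629735 = 4,510.6332

CHF 4,510.63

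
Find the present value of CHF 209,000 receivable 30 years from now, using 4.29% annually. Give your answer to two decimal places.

CHF 59,274.28

Discount factor = (1+0.0429)^(−30) = 0.283609; PV = 209,000 × 0.283609 = 59,274.2766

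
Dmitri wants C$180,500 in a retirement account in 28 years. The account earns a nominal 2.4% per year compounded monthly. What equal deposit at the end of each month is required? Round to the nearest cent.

C$377.29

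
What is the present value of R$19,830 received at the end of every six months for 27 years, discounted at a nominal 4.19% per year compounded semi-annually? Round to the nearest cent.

R$637,583.03

i = 0.0419/2 = 0.02095 per half-year; n = 27·2 = 54.
PV = 19830 × [1 − (1+0.02095)^(−54)] / 0.02095 = 19830 × 32.152448 = 637,583.0340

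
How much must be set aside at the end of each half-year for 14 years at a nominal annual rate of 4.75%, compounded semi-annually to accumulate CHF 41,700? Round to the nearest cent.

CHF 1,065.57

With 2 periods per year: i = 0.02375, n = 28.
PMT = 41700 / ( [(1+0.02375)^28 − 1] / 0.02375 ) = 41700 / 39.134004 = 1,065.5695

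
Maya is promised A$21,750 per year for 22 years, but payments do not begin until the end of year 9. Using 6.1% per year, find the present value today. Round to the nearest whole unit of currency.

Value one period before first payment (t=8): 21750 × [1 − (1+0.061)^(−22)] / 0.061 = 21750 × 11.937581 = 259,642.3814
PV₀ = 259,642.3814 / (1+0.061)^8 = 259,642.3814 / 1.605917 = 161,678.5898

A$161,679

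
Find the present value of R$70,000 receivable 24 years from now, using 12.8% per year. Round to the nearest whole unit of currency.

PV = 70,000 / (1 + 0.128)^24 = 70,000 / 18.006048 = 3,887.5828

R$3,888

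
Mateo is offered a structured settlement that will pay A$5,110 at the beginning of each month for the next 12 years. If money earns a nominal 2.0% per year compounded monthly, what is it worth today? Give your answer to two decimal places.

A$654,806.63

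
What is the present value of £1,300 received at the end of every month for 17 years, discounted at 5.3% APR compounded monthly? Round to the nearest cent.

Periodic rate i = 0.053/12 = 0.00441667; n = 17 × 12 = 204 periods.
PV = 1300 × [1 − (1+0.00441667)^(−204)] / 0.00441667 = 1300 × 134.270973 = 174,552.2653

£174,552.27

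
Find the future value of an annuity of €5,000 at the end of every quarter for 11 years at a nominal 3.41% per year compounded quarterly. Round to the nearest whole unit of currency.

Periodic rate i = 0.0341/4 = 0.008525; n = 11 × 4 = 44 periods.
FV = 5000 × [(1+0.008525)^44 − 1] / 0.008525 = 5000 × 53.117341 = 265,586.7050

€265,587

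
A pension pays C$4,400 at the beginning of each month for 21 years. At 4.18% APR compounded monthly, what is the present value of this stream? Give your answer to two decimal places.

With 12 periods per year: i = 0.00348333, n = 252.
PV = PMT · [1 − (1+i)^(−n)] / i × (1+i) = 4400 · 168.144153 = 739,834.2721
Payments are at the start of each period, so multiply by (1+i).

C$739,834.27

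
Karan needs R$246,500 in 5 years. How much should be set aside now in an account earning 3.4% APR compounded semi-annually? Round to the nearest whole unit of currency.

R$208,261

With 2 periods per year: i = 0.017, n = 10.
PV = FV·(1+i)^(−n) = 246,500 × 0.844871 = 208,260.7339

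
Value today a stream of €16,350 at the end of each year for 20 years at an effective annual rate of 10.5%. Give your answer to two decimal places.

PV = 16350 × [1 − (1+0.105)^(−20)] / 0.105 = 16350 × 8.230909 = 134,575.3607

€134,575.36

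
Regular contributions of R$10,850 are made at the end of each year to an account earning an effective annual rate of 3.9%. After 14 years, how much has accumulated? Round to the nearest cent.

FV = 10850 × [(1+0.039)^14 − 1] / 0.039 = 10850 × 18.166937 = 197,111.2694

R$197,111.27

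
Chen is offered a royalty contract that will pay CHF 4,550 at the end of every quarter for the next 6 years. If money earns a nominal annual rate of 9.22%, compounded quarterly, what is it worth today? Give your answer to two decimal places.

With 4 periods per year: i = 0.02305, n = 24.
PV = 4550 × [1 − (1+0.02305)^(−24)] / 0.02305 = 4550 × 18.276392 = 83,157.5840

CHF 83,157.58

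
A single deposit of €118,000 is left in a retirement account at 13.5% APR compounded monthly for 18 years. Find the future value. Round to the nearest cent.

€1,322,286.26

Periodic rate i = 0.135/12 = 0.01125; n = 18 × 12 = 216 periods.
FV = PV·(1+i)^n = 118,000 × 11.205816 = 1,322,286.2604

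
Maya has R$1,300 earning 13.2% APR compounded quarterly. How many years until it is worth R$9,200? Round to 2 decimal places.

15.07 years

Periodic rate i = 0.132/4 = 0.033.
n = ln(9200/1300) / ln(1+0.033) = ln(7.07692) / 0.032467 = 60.2713 quarters
= 60.2713/4 years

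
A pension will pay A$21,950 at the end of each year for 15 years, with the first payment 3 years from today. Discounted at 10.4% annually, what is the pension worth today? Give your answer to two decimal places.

A$133,908.28

Value one period before first payment (t=2): 21950 × [1 − (1+0.104)^(−15)] / 0.104 = 21950 × 7.435515 = 163,209.5496
Discount back 2 years: 163,209.5496 × (1+0.104)^(−2) = 163,209.5496 × 0.820468 = 133,908.2763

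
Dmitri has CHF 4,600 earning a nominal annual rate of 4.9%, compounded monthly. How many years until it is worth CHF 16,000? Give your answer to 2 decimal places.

Periodic rate i = 0.049/12 = 0.00408333.
(1+i)^n = 16000/4600 = 3.47826, so n = ln 3.47826 / ln 1.00408 = 305.8961 months
= 305.8961/12 years

25.49 years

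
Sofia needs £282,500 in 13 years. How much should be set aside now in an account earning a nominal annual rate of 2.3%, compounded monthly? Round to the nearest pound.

With 12 periods per year: i = 0.00191667, n = 156.
PV = FV·(1+i)^(−n) = 282,500 × 0.741772 = 209,550.4929

£209,550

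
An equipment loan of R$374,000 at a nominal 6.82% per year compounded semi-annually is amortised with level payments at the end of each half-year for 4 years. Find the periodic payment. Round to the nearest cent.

R$54,204.09

i = 0.0682/2 = 0.0341 per half-year; n = 4·2 = 8.
Annuity-PV factor = 6.899849; PMT = 374000 / 6.899849 = 54,204.0853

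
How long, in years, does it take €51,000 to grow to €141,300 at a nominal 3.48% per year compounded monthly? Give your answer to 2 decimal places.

Periodic rate i = 0.0348/12 = 0.0029.
n = ln(141300/51000) / ln(1+0.0029) = ln(2.77059) / 0.002896 = 351.9092 months
= 351.9092/12 years

29.33 years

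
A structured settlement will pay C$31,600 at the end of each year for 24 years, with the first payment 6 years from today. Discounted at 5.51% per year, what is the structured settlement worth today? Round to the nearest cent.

Value one period before first payment (t=5): 31600 × [1 − (1+0.0551)^(−24)] / 0.0551 = 31600 × 13.139239 = 415,199.9463
PV₀ = 415,199.9463 / (1+0.0551)^5 = 415,199.9463 / 1.307580 = 317,533.2244

C$317,533.22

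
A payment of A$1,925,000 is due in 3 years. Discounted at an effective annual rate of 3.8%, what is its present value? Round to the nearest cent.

A$1,721,229.07

PV = 1,925,000 / (1 + 0.038)^3 = 1,925,000 / 1.118387 = 1,721,229.0739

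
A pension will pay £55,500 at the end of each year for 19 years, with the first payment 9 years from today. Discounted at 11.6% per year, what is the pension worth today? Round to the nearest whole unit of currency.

£174,136

PV at t=8 (ordinary 19-year annuity): 55500 × a(19|0.116) = 55500 × 7.549362 = 418,989.5914
PV₀ = 418,989.5914 / (1+0.116)^8 = 418,989.5914 / 2.406099 = 174,136.4463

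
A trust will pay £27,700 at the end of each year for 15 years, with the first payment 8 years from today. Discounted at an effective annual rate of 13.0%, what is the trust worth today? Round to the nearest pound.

Value one period before first payment (t=7): 27700 × [1 − (1+0.13)^(−15)] / 0.13 = 27700 × 6.462379 = 179,007.8934
Discount back 7 years: 179,007.8934 × (1+0.13)^(−7) = 179,007.8934 × 0.425061 = 76,089.2104

£76,089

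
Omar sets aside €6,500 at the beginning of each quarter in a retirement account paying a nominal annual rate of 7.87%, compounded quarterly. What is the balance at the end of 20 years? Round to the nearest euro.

Periodic rate i = 0.0787/4 = 0.019675; n = 20 × 4 = 80 periods.
FV = 6500 × [(1+0.019675)^80 − 1] / 0.019675 × (1+i) = 6500 × 194.487885 = 1,264,171.2549
(Beginning-of-period payments → annuity-due factor ×(1+i).)

€1,264,171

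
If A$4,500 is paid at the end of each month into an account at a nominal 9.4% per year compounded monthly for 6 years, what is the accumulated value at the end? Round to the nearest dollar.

A$433,052

With 12 periods per year: i = 0.00783333, n = 72.
FV = PMT · [(1+i)^n − 1] / i = 4500 · 96.233729 = 433,051.7810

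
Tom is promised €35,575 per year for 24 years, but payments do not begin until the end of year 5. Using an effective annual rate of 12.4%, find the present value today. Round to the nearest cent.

Value one period before first payment (t=4): 35575 × [1 − (1+0.124)^(−24)] / 0.124 = 35575 × 7.576778 = 269,543.8719
Discount back 4 years: 269,543.8719 × (1+0.124)^(−4) = 269,543.8719 × 0.626520 = 168,874.5550

€168,874.55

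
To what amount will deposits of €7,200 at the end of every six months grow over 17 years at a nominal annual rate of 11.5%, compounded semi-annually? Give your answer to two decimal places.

i = 0.115/2 = 0.0575 per half-year; n = 17·2 = 34.
FV = PMT · [(1+i)^n − 1] / i = 7200 · 98.985102 = 712,692.7318

€712,692.73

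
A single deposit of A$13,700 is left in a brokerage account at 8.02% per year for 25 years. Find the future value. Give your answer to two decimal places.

FV = PV·(1+i)^n = 13,700 × 6.880252 = 94,259.4477

A$94,259.45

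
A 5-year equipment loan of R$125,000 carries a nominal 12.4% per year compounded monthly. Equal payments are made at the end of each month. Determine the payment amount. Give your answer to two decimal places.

R$2,805.89

With 12 periods per year: i = 0.0103333, n = 60.
Annuity-PV factor = 44.549168; PMT = 125000 / 44.549168 = 2,805.8885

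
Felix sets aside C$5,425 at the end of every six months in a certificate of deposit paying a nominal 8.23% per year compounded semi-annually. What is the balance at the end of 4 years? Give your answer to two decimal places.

C$50,192.47

i = 0.0823/2 = 0.04115 per half-year; n = 4·2 = 8.
FV = PMT · [(1+i)^n − 1] / i = 5425 · 9.252068 = 50,192.4667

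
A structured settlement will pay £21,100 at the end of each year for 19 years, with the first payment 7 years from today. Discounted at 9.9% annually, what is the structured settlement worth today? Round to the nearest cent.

Value one period before first payment (t=6): 21100 × [1 − (1+0.099)^(−19)] / 0.099 = 21100 × 8.420626 = 177,675.2016
PV₀ = 177,675.2016 / (1+0.099)^6 = 177,675.2016 / 1.761920 = 100,841.8170

£100,841.82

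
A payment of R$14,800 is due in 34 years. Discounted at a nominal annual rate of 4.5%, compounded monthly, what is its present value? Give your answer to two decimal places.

R$3,213.91

With 12 periods per year: i = 0.00375, n = 408.
PV = 14,800 / (1 + 0.00375)^408 = 14,800 / 4.604980 = 3,213.9117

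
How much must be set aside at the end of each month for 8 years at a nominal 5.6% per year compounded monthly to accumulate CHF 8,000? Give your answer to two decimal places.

CHF 66.25

Periodic rate i = 0.056/12 = 0.00466667; n = 8 × 12 = 96 periods.
PMT = 8000 / ( [(1+0.00466667)^96 − 1] / 0.00466667 ) = 8000 / 120.760389 = 66.2469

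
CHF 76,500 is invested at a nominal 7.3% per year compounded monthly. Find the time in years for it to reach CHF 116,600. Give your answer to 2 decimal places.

Periodic rate i = 0.073/12 = 0.00608333.
n = ln(116600/76500) / ln(1+0.00608333) = ln(1.52418) / 0.006065 = 69.4914 months
= 69.4914/12 years

5.79 years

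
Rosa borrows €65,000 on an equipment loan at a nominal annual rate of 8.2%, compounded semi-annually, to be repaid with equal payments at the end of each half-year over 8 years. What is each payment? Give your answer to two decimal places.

i = 0.082/2 = 0.041 per half-year; n = 8·2 = 16.
Annuity-PV factor = 11.566806; PMT = 65000 / 11.566806 = 5,619.5288

€5,619.53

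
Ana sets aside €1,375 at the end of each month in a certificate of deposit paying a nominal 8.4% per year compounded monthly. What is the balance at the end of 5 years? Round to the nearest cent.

i = 0.084/12 = 0.007 per month; n = 5·12 = 60.
Accumulation factor s(60|0.007) = 74.248041; FV = 1375 × 74.248041 = 102,091.0563

€102,091.06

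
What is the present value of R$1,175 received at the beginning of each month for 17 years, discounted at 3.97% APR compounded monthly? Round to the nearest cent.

R$174,686.20

i = 0.0397/12 = 0.00330833 per month; n = 17·12 = 204.
PV = PMT · [1 − (1+i)^(−n)] / i × (1+i) = 1175 · 148.669102 = 174,686.1951
Payments are at the start of each period, so multiply by (1+i).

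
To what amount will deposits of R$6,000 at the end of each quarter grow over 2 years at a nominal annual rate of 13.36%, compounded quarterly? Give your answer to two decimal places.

R$54,002.10

With 4 periods per year: i = 0.0334, n = 8.
Accumulation factor s(8|0.0334) = 9.000350; FV = 6000 × 9.000350 = 54,002.1024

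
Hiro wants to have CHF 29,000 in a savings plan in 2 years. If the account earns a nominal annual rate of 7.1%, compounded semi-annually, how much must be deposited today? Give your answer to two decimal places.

CHF 25,223.05

Periodic rate i = 0.071/2 = 0.0355; n = 2 × 2 = 4 periods.
PV = 29,000 / (1 + 0.0355)^4 = 29,000 / 1.149742 = 25,223.0491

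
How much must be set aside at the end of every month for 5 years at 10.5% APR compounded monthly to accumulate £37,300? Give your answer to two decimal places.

i = 0.105/12 = 0.00875 per month; n = 5·12 = 60.
PMT = 37300 / ( [(1+0.00875)^60 − 1] / 0.00875 ) = 37300 / 78.468912 = 475.3475

£475.35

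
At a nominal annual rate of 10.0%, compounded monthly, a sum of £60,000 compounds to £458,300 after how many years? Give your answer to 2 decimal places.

Periodic rate i = 0.1/12 = 0.00833333.
n = ln(458300/60000) / ln(1+0.00833333) = ln(7.63833) / 0.008299 = 244.9967 months
= 244.9967/12 years

20.42 years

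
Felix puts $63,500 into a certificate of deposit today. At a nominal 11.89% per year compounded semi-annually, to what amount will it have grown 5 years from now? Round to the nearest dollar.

With 2 periods per year: i = 0.05945, n = 10.
63,500 × (1+0.05945)^10 = 63,500 × 1.781577 = 113,130.1540

$113,130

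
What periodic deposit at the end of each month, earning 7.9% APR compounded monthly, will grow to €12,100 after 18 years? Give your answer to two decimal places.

i = 0.079/12 = 0.00658333 per month; n = 18·12 = 216.
FV-annuity factor = 474.855046; PMT = 12100 / 474.855046 = 25.4815

€25.48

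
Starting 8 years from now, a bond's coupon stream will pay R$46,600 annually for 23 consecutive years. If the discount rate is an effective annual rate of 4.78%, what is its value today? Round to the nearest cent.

Value one period before first payment (t=7): 46600 × [1 − (1+0.0478)^(−23)] / 0.0478 = 46600 × 13.772757 = 641,810.4894
Discount back 7 years: 641,810.4894 × (1+0.0478)^(−7) = 641,810.4894 × 0.721193 = 462,868.9535

R$462,868.95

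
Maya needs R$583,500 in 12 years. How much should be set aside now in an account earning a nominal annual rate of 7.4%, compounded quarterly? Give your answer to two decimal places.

R$242,053.44

Periodic rate i = 0.074/4 = 0.0185; n = 12 × 4 = 48 periods.
PV = 583,500 / (1 + 0.0185)^48 = 583,500 / 2.410625 = 242,053.4406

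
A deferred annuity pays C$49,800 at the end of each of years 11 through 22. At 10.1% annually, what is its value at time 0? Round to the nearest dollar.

C$129,007

PV at t=10 (ordinary 12-year annuity): 49800 × a(12|0.101) = 49800 × 6.780443 = 337,666.0411
PV₀ = 337,666.0411 / (1+0.101)^10 = 337,666.0411 / 2.617419 = 129,007.2734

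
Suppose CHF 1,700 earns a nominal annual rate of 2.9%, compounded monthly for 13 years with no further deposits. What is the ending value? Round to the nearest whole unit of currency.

Periodic rate i = 0.029/12 = 0.00241667; n = 13 × 12 = 156 periods.
FV = 1,700 × (1 + 0.00241667)^156 = 2,477.3104

CHF 2,477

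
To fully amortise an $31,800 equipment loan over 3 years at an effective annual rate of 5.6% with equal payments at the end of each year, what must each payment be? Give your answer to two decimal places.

PMT = 31800 / ( [1 − (1+0.056)^(−3)] / 0.056 ) = 31800 / 2.692918 = 11,808.7521

$11,808.75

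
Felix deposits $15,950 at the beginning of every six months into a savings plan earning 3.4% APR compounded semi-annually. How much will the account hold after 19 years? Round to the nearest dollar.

$856,441

i = 0.034/2 = 0.017 per half-year; n = 19·2 = 38.
FV = 15950 × [(1+0.017)^38 − 1] / 0.017 × (1+i) = 15950 × 53.695388 = 856,441.4463
(Beginning-of-period payments → annuity-due factor ×(1+i).)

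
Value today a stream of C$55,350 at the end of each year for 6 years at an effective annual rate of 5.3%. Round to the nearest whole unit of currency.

PV = PMT · [1 − (1+i)^(−n)] / i = 55350 · 5.027357 = 278,264.2017

C$278,264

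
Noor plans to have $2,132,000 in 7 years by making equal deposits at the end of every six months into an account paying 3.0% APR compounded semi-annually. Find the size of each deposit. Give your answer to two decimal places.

i = 0.03/2 = 0.015 per half-year; n = 7·2 = 14.
FV-annuity factor = 15.450382; PMT = 2.132e+06 / 15.450382 = 137,990.1153

$137,990.12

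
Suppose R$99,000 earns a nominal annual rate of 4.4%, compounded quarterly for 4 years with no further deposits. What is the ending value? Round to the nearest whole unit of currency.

i = 0.044/4 = 0.011 per quarter; n = 4·4 = 16.
FV = PV·(1+i)^n = 99,000 × 1.191293 = 117,937.9797

R$117,938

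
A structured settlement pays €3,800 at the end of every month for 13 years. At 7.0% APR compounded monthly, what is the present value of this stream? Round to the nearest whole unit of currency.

€388,519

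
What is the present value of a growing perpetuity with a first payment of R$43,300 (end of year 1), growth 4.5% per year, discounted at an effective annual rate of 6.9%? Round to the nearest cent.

PV = PMT / (i − g) = 43300 / (0.069 − 0.045) = 43300 / 0.024000 = 1,804,166.6667

R$1,804,166.67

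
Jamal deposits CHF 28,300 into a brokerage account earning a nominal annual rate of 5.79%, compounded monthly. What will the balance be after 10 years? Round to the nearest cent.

With 12 periods per year: i = 0.004825, n = 120.
FV = PV·(1+i)^n = 28,300 × 1.781771 = 50,424.1105

CHF 50,424.11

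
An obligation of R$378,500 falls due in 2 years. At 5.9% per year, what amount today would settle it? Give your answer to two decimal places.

PV = FV·(1+i)^(−n) = 378,500 × 0.891678 = 337,500.1449

R$337,500.14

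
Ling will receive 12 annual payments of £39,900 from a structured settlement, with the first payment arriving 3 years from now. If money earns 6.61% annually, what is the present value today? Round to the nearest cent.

£284,722.04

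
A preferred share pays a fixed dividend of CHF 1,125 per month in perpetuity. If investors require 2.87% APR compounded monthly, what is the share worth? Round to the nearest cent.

Periodic rate i = 0.0287/12 = 0.00239167.
PV = C/r = 1125/0.00239167 = 470,383.2753

CHF 470,383.28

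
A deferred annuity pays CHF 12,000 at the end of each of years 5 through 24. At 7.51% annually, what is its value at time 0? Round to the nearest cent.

CHF 91,500.01

Value one period before first payment (t=4): 12000 × [1 − (1+0.0751)^(−20)] / 0.0751 = 12000 × 10.186743 = 122,240.9165
PV₀ = 122,240.9165 / (1+0.0751)^4 = 122,240.9165 / 1.335966 = 91,500.0118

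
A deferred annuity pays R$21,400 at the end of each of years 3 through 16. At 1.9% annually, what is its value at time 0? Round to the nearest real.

PV at t=2 (ordinary 14-year annuity): 21400 × a(14|0.019) = 21400 × 12.191888 = 260,906.4131
Discount back 2 years: 260,906.4131 × (1+0.019)^(−2) = 260,906.4131 × 0.963056 = 251,267.5390

R$251,268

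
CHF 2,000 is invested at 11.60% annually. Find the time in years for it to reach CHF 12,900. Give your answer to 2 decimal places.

16.98 years

n = ln(12900/2000) / ln(1+0.116) = ln(6.45000) / 0.109751 = 16.9847 years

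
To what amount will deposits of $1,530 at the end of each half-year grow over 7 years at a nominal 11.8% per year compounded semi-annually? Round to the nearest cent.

$31,928.39

i = 0.118/2 = 0.059 per half-year; n = 7·2 = 14.
Accumulation factor s(14|0.059) = 20.868227; FV = 1530 × 20.868227 = 31,928.3870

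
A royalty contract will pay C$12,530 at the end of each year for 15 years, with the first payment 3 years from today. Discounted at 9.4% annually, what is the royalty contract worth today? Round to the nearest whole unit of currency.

C$82,433

Value one period before first payment (t=2): 12530 × [1 − (1+0.094)^(−15)] / 0.094 = 12530 × 7.873825 = 98,659.0285
Discount back 2 years: 98,659.0285 × (1+0.094)^(−2) = 98,659.0285 × 0.835536 = 82,433.2060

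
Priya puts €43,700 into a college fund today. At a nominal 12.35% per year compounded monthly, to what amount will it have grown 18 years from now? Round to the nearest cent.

€399,010.13

With 12 periods per year: i = 0.0102917, n = 216.
43,700 × (1+0.0102917)^216 = 43,700 × 9.130667 = 399,010.1277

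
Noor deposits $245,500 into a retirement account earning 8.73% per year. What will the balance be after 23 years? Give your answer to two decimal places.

FV = PV·(1+i)^n = 245,500 × 6.855449 = 1,683,012.8086

$1,683,012.81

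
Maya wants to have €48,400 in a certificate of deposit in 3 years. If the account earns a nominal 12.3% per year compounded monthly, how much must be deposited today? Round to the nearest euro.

€33,528

Periodic rate i = 0.123/12 = 0.01025; n = 3 × 12 = 36 periods.
PV = 48,400 / (1 + 0.01025)^36 = 48,400 / 1.443574 = 33,527.9063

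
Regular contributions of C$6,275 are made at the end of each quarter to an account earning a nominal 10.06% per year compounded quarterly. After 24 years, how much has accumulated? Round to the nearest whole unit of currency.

Periodic rate i = 0.1006/4 = 0.02515; n = 24 × 4 = 96 periods.
Accumulation factor s(96|0.02515) = 391.811254; FV = 6275 × 391.811254 = 2,458,615.6166

C$2,458,616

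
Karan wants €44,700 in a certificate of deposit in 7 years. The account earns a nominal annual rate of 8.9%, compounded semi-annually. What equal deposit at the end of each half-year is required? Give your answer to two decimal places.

With 2 periods per year: i = 0.0445, n = 14.
PMT = 44700 / ( [(1+0.0445)^14 − 1] / 0.0445 ) = 44700 / 18.866923 = 2,369.2258

€2,369.23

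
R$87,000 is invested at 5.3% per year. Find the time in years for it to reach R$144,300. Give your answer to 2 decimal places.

(1+i)^n = 144300/87000 = 1.65862, so n = ln 1.65862 / ln 1.053 = 9.7977 years

9.80 years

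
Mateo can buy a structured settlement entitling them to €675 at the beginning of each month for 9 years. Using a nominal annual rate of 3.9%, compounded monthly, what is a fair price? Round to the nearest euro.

€61,597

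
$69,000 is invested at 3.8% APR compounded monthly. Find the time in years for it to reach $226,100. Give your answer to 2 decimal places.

31.28 years

Periodic rate i = 0.038/12 = 0.00316667.
n = ln(226100/69000) / ln(1+0.00316667) = ln(3.27681) / 0.003162 = 375.3945 months
= 375.3945/12 years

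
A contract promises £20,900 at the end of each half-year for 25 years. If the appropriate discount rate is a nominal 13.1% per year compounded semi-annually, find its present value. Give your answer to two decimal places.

£305,710.86

Periodic rate i = 0.131/2 = 0.0655; n = 25 × 2 = 50 periods.
PV = PMT · [1 − (1+i)^(−n)] / i = 20900 · 14.627314 = 305,710.8636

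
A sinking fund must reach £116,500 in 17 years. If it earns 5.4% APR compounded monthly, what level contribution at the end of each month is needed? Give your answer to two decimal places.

£349.70

With 12 periods per year: i = 0.0045, n = 204.
PMT = 116500 / ( [(1+0.0045)^204 − 1] / 0.0045 ) = 116500 / 333.138892 = 349.7040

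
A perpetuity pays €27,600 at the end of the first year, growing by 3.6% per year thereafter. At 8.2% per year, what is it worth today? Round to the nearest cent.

€600,000.00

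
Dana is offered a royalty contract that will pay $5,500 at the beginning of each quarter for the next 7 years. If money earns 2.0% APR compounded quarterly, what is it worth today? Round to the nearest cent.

$144,089.15

Periodic rate i = 0.02/4 = 0.005; n = 7 × 4 = 28 periods.
Annuity factor a(28|0.005) × (1+i) = 26.198028; PV = 5500 × 26.198028 = 144,089.1529
Payments are at the start of each period, so multiply by (1+i).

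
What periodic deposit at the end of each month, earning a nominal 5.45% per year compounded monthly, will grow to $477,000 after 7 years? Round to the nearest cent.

$4,676.82

Periodic rate i = 0.0545/12 = 0.00454167; n = 7 × 12 = 84 periods.
FV-annuity factor = 101.992365; PMT = 477000 / 101.992365 = 4,676.8207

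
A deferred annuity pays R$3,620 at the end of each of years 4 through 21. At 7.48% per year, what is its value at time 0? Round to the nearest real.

Value one period before first payment (t=3): 3620 × [1 − (1+0.0748)^(−18)] / 0.0748 = 3620 × 9.719760 = 35,185.5298
PV₀ = 35,185.5298 / (1+0.0748)^3 = 35,185.5298 / 1.241604 = 28,338.7782

R$28,339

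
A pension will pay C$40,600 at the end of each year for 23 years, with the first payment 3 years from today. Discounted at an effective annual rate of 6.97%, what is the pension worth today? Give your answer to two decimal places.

C$400,980.83

PV at t=2 (ordinary 23-year annuity): 40600 × a(23|0.0697) = 40600 × 11.301122 = 458,825.5614
PV₀ = 458,825.5614 / (1+0.0697)^2 = 458,825.5614 / 1.144258 = 400,980.8324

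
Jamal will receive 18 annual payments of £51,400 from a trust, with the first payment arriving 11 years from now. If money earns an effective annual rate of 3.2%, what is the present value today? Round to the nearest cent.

£507,300.29

Value one period before first payment (t=10): 51400 × [1 − (1+0.032)^(−18)] / 0.032 = 51400 × 13.523807 = 695,123.6863
PV₀ = 695,123.6863 / (1+0.032)^10 = 695,123.6863 / 1.370241 = 507,300.2944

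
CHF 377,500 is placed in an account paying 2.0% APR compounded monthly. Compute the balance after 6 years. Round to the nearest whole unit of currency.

CHF 425,588

With 12 periods per year: i = 0.00166667, n = 72.
FV = PV·(1+i)^n = 377,500 × 1.127384 = 425,587.5478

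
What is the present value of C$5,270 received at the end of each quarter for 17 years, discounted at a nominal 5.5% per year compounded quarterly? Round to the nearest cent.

C$231,843.77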